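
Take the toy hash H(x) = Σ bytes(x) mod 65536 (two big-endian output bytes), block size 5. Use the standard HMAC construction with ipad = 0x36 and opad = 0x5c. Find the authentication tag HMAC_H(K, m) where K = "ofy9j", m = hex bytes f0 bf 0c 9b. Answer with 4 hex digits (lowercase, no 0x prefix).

01e9

Key "ofy9j" = 6f 66 79 39 6a is exactly B = 5 bytes: K' = 6f 66 79 39 6a.
K' ⊕ ipad = 59 50 4f 0f 5c.  K' ⊕ opad = 33 3a 25 65 36.
Inner input = (K'⊕ipad) ∥ m = 59 50 4f 0f 5c ∥ f0 bf 0c 9b.
Inner hash: sum = 89+80+79+15+92+240+191+12+155 = 953 → 03 b9.
Outer input = (K'⊕opad) ∥ inner = 33 3a 25 65 36 ∥ 03 b9.
Outer hash (tag): sum = 51+58+37+101+54+3+185 = 489 → 01 e9.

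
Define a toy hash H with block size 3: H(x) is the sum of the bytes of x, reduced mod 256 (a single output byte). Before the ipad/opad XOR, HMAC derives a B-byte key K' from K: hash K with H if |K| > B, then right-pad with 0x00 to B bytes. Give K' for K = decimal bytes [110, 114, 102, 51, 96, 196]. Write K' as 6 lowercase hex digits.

9d0000

|K| = 6 > B = 3, so first hash the key.
H(K): sum = 110+114+102+51+96+196 = 669; mod 256 = 157 → 9d.
Zero-pad H(K) = 9d to 3 bytes: K' = 9d 00 00.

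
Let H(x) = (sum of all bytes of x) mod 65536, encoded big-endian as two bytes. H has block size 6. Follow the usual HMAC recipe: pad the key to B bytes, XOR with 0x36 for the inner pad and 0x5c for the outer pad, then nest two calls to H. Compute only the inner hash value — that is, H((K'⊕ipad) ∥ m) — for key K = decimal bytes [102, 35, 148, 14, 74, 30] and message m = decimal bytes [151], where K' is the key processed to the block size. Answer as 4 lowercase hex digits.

Key decimal bytes [102, 35, 148, 14, 74, 30] = 66 23 94 0e 4a 1e is exactly B = 6 bytes: K' = 66 23 94 0e 4a 1e.
K' ⊕ ipad = 50 15 a2 38 7c 28.
Inner input = 50 15 a2 38 7c 28 ∥ 97.
Inner hash: sum = 80+21+162+56+124+40+151 = 634 → 02 7a.

027a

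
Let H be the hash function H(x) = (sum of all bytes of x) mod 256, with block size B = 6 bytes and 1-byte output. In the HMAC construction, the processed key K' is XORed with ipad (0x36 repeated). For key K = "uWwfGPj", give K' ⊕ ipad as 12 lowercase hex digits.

9c3636363636

Key "uWwfGPj" = 75 57 77 66 47 50 6a is 7 bytes > B = 6, so hash it first: H(key) = aa, then zero-pad to 6 bytes: K' = aa 00 00 00 00 00.
XOR each byte with 0x36: aa⊕36=9c, 00⊕36=36, 00⊕36=36, 00⊕36=36, 00⊕36=36, 00⊕36=36.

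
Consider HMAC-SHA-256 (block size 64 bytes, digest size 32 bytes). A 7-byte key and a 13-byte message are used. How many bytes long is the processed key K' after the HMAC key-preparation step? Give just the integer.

64

Key is 7 ≤ 64 bytes, zero-padded: |K'| = 64.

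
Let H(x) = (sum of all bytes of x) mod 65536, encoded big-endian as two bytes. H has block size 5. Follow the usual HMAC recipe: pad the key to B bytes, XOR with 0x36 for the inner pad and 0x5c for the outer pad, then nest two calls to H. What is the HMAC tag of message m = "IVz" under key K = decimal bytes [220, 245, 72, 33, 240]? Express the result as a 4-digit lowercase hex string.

028b

Key decimal bytes [220, 245, 72, 33, 240] = dc f5 48 21 f0 is exactly B = 5 bytes: K' = dc f5 48 21 f0.
K' ⊕ ipad = ea c3 7e 17 c6.  K' ⊕ opad = 80 a9 14 7d ac.
Inner input = (K'⊕ipad) ∥ m = ea c3 7e 17 c6 ∥ 49 56 7a.
Inner hash: sum = 234+195+126+23+198+73+86+122 = 1057 → 04 21.
Outer input = (K'⊕opad) ∥ inner = 80 a9 14 7d ac ∥ 04 21.
Outer hash (tag): sum = 128+169+20+125+172+4+33 = 651 → 02 8b.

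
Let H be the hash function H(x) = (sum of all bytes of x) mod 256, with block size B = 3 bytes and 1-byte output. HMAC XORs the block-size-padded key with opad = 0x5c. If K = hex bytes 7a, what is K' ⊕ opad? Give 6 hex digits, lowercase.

Key hex bytes 7a is 1 byte ≤ B = 3; zero-pad to 3 bytes: K' = 7a 00 00.
XOR each byte with 0x5c: 7a⊕5c=26, 00⊕5c=5c, 00⊕5c=5c.

265c5c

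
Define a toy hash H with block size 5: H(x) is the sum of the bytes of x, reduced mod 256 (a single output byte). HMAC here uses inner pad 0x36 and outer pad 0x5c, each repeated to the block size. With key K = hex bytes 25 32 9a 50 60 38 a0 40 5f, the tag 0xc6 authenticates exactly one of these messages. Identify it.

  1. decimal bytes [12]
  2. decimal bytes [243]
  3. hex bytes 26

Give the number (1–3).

1

Key hex bytes 25 32 9a 50 60 38 a0 40 5f is 9 bytes > B = 5, so hash it first: H(key) = 18, then zero-pad to 5 bytes: K' = 18 00 00 00 00.
K' ⊕ ipad = 2e 36 36 36 36; K' ⊕ opad = 44 5c 5c 5c 5c.
m1: inner = H(2e 36 36 36 36 0c) = 12; tag = H(44 5c 5c 5c 5c 12) = c6 ← matches
m2: inner = H(2e 36 36 36 36 f3) = f9; tag = H(44 5c 5c 5c 5c f9) = ad
m3: inner = H(2e 36 36 36 36 26) = 2c; tag = H(44 5c 5c 5c 5c 2c) = e0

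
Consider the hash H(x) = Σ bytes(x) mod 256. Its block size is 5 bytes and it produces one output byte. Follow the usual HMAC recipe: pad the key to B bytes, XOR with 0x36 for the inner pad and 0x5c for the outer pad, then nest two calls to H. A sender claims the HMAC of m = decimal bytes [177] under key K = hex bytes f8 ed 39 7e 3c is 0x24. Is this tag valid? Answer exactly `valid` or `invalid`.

invalid

Key hex bytes f8 ed 39 7e 3c is exactly B = 5 bytes: K' = f8 ed 39 7e 3c.
K' ⊕ ipad = ce db 0f 48 0a; K' ⊕ opad = a4 b1 65 22 60.
Inner hash: sum = 206+219+15+72+10+177 = 699; mod 256 = 187 → bb.
Outer hash (recomputed tag): sum = 164+177+101+34+96+187 = 759; mod 256 = 247 → f7.
Recomputed tag = f7; claimed = 24 → mismatch.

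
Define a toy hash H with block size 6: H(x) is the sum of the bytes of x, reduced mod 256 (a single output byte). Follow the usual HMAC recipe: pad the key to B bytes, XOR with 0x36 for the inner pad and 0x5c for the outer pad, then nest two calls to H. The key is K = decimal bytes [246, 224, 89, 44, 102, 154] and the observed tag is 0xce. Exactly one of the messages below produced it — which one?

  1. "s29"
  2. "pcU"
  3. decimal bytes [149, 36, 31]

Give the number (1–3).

3

Key decimal bytes [246, 224, 89, 44, 102, 154] = f6 e0 59 2c 66 9a is exactly B = 6 bytes: K' = f6 e0 59 2c 66 9a.
K' ⊕ ipad = c0 d6 6f 1a 50 ac; K' ⊕ opad = aa bc 05 70 3a c6.
m1: inner = H(c0 d6 6f 1a 50 ac 73 32 39) = f9; tag = H(aa bc 05 70 3a c6 f9) = d4
m2: inner = H(c0 d6 6f 1a 50 ac 70 63 55) = 43; tag = H(aa bc 05 70 3a c6 43) = 1e
m3: inner = H(c0 d6 6f 1a 50 ac 95 24 1f) = f3; tag = H(aa bc 05 70 3a c6 f3) = ce ← matches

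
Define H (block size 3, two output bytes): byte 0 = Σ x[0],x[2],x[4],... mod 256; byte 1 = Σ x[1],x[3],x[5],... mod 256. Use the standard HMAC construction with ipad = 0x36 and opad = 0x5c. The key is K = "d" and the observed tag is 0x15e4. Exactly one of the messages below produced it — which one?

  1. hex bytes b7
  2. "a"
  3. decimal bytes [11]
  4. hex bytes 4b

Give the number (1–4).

4

Key "d" = 64 is 1 byte ≤ B = 3; zero-pad to 3 bytes: K' = 64 00 00.
K' ⊕ ipad = 52 36 36; K' ⊕ opad = 38 5c 5c.
m1: inner = H(52 36 36 b7) = 88 ed; tag = H(38 5c 5c 88 ed) = 81e4
m2: inner = H(52 36 36 61) = 88 97; tag = H(38 5c 5c 88 97) = 2be4
m3: inner = H(52 36 36 0b) = 88 41; tag = H(38 5c 5c 88 41) = d5e4
m4: inner = H(52 36 36 4b) = 88 81; tag = H(38 5c 5c 88 81) = 15e4 ← matches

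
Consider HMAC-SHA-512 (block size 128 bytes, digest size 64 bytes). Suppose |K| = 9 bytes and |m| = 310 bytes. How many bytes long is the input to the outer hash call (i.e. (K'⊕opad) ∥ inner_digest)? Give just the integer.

192

Key is 9 ≤ 128 bytes, zero-padded: |K'| = 128.
Outer input = (K'⊕opad) ∥ H(inner) → 128 + 64 = 192 bytes.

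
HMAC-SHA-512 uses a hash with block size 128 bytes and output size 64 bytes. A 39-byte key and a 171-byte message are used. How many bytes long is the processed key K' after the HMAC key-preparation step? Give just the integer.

Key is 39 ≤ 128 bytes, zero-padded: |K'| = 128.

128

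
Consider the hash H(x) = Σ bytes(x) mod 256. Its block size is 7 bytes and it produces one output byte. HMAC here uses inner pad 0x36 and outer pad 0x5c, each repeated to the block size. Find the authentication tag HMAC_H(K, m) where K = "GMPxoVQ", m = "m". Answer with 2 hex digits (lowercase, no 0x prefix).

d3

Key "GMPxoVQ" = 47 4d 50 78 6f 56 51 is exactly B = 7 bytes: K' = 47 4d 50 78 6f 56 51.
K' ⊕ ipad = 71 7b 66 4e 59 60 67.  K' ⊕ opad = 1b 11 0c 24 33 0a 0d.
Inner input = (K'⊕ipad) ∥ m = 71 7b 66 4e 59 60 67 ∥ 6d.
Inner hash: sum = 113+123+102+78+89+96+103+109 = 813; mod 256 = 45 → 2d.
Outer input = (K'⊕opad) ∥ inner = 1b 11 0c 24 33 0a 0d ∥ 2d.
Outer hash (tag): sum = 27+17+12+36+51+10+13+45 = 211 → d3.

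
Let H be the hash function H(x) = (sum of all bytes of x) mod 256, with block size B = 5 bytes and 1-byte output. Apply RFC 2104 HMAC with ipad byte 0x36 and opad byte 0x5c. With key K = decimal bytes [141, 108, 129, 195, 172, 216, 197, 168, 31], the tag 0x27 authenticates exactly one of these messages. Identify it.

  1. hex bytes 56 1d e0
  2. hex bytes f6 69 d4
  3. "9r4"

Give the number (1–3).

Key decimal bytes [141, 108, 129, 195, 172, 216, 197, 168, 31] = 8d 6c 81 c3 ac d8 c5 a8 1f is 9 bytes > B = 5, so hash it first: H(key) = 4d, then zero-pad to 5 bytes: K' = 4d 00 00 00 00.
K' ⊕ ipad = 7b 36 36 36 36; K' ⊕ opad = 11 5c 5c 5c 5c.
m1: inner = H(7b 36 36 36 36 56 1d e0) = a6; tag = H(11 5c 5c 5c 5c a6) = 27 ← matches
m2: inner = H(7b 36 36 36 36 f6 69 d4) = 86; tag = H(11 5c 5c 5c 5c 86) = 07
m3: inner = H(7b 36 36 36 36 39 72 34) = 32; tag = H(11 5c 5c 5c 5c 32) = b3

1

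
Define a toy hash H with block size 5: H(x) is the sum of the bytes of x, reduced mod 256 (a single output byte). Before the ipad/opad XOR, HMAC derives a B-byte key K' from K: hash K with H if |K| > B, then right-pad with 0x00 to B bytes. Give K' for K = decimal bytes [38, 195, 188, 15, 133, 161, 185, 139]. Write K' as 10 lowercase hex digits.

|K| = 8 > B = 5, so first hash the key.
H(K): sum = 38+195+188+15+133+161+185+139 = 1054; mod 256 = 30 → 1e.
Zero-pad H(K) = 1e to 5 bytes: K' = 1e 00 00 00 00.

1e00000000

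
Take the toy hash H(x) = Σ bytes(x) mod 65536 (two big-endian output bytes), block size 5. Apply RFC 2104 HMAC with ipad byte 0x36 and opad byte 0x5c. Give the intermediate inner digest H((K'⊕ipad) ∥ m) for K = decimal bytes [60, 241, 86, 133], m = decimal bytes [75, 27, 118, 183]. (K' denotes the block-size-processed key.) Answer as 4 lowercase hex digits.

03ad

Key decimal bytes [60, 241, 86, 133] = 3c f1 56 85 is 4 bytes ≤ B = 5; zero-pad to 5 bytes: K' = 3c f1 56 85 00.
K' ⊕ ipad = 0a c7 60 b3 36.
Inner input = 0a c7 60 b3 36 ∥ 4b 1b 76 b7.
Inner hash: sum = 10+199+96+179+54+75+27+118+183 = 941 → 03 ad.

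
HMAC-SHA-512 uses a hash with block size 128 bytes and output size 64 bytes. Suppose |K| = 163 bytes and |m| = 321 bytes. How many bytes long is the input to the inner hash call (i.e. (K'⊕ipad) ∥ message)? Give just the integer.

Key is 163 > 128 bytes, so it is hashed to 64 bytes then zero-padded to 128: |K'| = 128.
Inner input = (K'⊕ipad) ∥ m → 128 + 321 = 449 bytes.

449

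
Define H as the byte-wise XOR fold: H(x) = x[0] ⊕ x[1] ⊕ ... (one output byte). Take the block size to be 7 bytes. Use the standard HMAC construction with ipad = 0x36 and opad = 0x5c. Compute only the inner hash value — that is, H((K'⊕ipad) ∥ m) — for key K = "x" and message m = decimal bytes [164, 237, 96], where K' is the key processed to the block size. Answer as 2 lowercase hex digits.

67

Key "x" = 78 is 1 byte ≤ B = 7; zero-pad to 7 bytes: K' = 78 00 00 00 00 00 00.
K' ⊕ ipad = 4e 36 36 36 36 36 36.
Inner input = 4e 36 36 36 36 36 36 ∥ a4 ed 60.
Inner hash: XOR 4e⊕36⊕36⊕36⊕36⊕36⊕36⊕a4⊕ed⊕60 = 67.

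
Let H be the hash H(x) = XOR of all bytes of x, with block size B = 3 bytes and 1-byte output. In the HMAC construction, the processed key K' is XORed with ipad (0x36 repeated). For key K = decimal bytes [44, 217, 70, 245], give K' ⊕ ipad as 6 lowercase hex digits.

703636

Key decimal bytes [44, 217, 70, 245] = 2c d9 46 f5 is 4 bytes > B = 3, so hash it first: H(key) = 46, then zero-pad to 3 bytes: K' = 46 00 00.
XOR each byte with 0x36: 46⊕36=70, 00⊕36=36, 00⊕36=36.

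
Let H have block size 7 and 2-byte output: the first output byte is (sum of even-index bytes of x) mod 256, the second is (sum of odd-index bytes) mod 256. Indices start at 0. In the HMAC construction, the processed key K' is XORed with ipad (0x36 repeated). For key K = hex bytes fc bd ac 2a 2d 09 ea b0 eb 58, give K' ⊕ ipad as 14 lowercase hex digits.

9cce3636363636

Key hex bytes fc bd ac 2a 2d 09 ea b0 eb 58 is 10 bytes > B = 7, so hash it first: H(key) = aa f8, then zero-pad to 7 bytes: K' = aa f8 00 00 00 00 00.
XOR each byte with 0x36: aa⊕36=9c, f8⊕36=ce, 00⊕36=36, 00⊕36=36, 00⊕36=36, 00⊕36=36, 00⊕36=36.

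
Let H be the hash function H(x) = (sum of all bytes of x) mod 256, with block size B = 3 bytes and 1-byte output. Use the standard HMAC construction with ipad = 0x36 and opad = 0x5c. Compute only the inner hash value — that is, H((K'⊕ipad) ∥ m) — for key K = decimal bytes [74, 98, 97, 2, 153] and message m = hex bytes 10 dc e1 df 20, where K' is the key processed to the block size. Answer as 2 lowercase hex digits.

d6

Key decimal bytes [74, 98, 97, 2, 153] = 4a 62 61 02 99 is 5 bytes > B = 3, so hash it first: H(key) = a8, then zero-pad to 3 bytes: K' = a8 00 00.
K' ⊕ ipad = 9e 36 36.
Inner input = 9e 36 36 ∥ 10 dc e1 df 20.
Inner hash: sum = 158+54+54+16+220+225+223+32 = 982; mod 256 = 214 → d6.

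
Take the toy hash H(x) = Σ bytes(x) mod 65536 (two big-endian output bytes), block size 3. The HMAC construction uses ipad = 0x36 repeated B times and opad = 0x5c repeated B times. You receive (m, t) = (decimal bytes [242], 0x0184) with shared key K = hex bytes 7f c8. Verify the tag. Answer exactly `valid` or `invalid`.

Key hex bytes 7f c8 is 2 bytes ≤ B = 3; zero-pad to 3 bytes: K' = 7f c8 00.
K' ⊕ ipad = 49 fe 36; K' ⊕ opad = 23 94 5c.
Inner hash: sum = 73+254+54+242 = 623 → 02 6f.
Outer hash (recomputed tag): sum = 35+148+92+2+111 = 388 → 01 84.
Recomputed tag = 0184; claimed = 0184 → match.

valid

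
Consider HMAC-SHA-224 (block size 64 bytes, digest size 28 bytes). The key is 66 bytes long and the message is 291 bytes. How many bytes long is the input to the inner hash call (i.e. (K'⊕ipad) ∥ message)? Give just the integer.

Key is 66 > 64 bytes, so it is hashed to 28 bytes then zero-padded to 64: |K'| = 64.
Inner input = (K'⊕ipad) ∥ m → 64 + 291 = 355 bytes.

355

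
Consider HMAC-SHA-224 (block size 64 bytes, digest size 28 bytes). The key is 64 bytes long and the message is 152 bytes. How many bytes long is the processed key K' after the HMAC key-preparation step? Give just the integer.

Key is 64 ≤ 64 bytes, zero-padded: |K'| = 64.

64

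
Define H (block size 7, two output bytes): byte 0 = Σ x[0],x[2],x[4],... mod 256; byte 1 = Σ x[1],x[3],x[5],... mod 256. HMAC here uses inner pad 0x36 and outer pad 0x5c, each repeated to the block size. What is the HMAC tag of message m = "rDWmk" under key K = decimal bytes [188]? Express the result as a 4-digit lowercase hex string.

Key decimal bytes [188] = bc is 1 byte ≤ B = 7; zero-pad to 7 bytes: K' = bc 00 00 00 00 00 00.
K' ⊕ ipad = 8a 36 36 36 36 36 36.  K' ⊕ opad = e0 5c 5c 5c 5c 5c 5c.
Inner input = (K'⊕ipad) ∥ m = 8a 36 36 36 36 36 36 ∥ 72 44 57 6d 6b.
Inner hash: even-index sum = 477 mod 256 = 221; odd-index sum = 470 mod 256 = 214 → dd d6.
Outer input = (K'⊕opad) ∥ inner = e0 5c 5c 5c 5c 5c 5c ∥ dd d6.
Outer hash (tag): even-index sum = 714 mod 256 = 202; odd-index sum = 497 mod 256 = 241 → ca f1.

caf1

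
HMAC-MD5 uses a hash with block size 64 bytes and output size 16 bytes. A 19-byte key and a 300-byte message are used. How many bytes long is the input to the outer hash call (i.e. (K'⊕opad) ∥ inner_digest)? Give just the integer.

Key is 19 ≤ 64 bytes, zero-padded: |K'| = 64.
Outer input = (K'⊕opad) ∥ H(inner) → 64 + 16 = 80 bytes.

80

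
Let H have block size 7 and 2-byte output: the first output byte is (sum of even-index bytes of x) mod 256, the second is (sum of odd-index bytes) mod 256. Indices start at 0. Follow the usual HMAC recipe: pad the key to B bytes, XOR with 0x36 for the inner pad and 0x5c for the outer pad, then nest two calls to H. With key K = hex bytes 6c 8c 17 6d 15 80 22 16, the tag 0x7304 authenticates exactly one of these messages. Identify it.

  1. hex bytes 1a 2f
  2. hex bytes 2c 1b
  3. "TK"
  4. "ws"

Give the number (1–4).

Key hex bytes 6c 8c 17 6d 15 80 22 16 is 8 bytes > B = 7, so hash it first: H(key) = ba 8f, then zero-pad to 7 bytes: K' = ba 8f 00 00 00 00 00.
K' ⊕ ipad = 8c b9 36 36 36 36 36; K' ⊕ opad = e6 d3 5c 5c 5c 5c 5c.
m1: inner = H(8c b9 36 36 36 36 36 1a 2f) = 5d 3f; tag = H(e6 d3 5c 5c 5c 5c 5c 5d 3f) = 39e8
m2: inner = H(8c b9 36 36 36 36 36 2c 1b) = 49 51; tag = H(e6 d3 5c 5c 5c 5c 5c 49 51) = 4bd4
m3: inner = H(8c b9 36 36 36 36 36 54 4b) = 79 79; tag = H(e6 d3 5c 5c 5c 5c 5c 79 79) = 7304 ← matches
m4: inner = H(8c b9 36 36 36 36 36 77 73) = a1 9c; tag = H(e6 d3 5c 5c 5c 5c 5c a1 9c) = 962c

3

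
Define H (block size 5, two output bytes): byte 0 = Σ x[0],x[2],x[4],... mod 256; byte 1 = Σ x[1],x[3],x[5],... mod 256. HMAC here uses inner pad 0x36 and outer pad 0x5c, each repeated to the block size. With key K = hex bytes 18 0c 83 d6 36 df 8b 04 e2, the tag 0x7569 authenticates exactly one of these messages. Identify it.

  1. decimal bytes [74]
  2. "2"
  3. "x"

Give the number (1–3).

Key hex bytes 18 0c 83 d6 36 df 8b 04 e2 is 9 bytes > B = 5, so hash it first: H(key) = 3e c5, then zero-pad to 5 bytes: K' = 3e c5 00 00 00.
K' ⊕ ipad = 08 f3 36 36 36; K' ⊕ opad = 62 99 5c 5c 5c.
m1: inner = H(08 f3 36 36 36 4a) = 74 73; tag = H(62 99 5c 5c 5c 74 73) = 8d69
m2: inner = H(08 f3 36 36 36 32) = 74 5b; tag = H(62 99 5c 5c 5c 74 5b) = 7569 ← matches
m3: inner = H(08 f3 36 36 36 78) = 74 a1; tag = H(62 99 5c 5c 5c 74 a1) = bb69

2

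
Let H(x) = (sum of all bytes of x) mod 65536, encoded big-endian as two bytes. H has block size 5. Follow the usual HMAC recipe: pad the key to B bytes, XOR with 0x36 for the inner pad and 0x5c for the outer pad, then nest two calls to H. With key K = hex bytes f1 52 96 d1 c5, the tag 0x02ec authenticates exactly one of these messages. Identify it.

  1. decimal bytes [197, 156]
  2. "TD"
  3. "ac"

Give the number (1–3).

Key hex bytes f1 52 96 d1 c5 is exactly B = 5 bytes: K' = f1 52 96 d1 c5.
K' ⊕ ipad = c7 64 a0 e7 f3; K' ⊕ opad = ad 0e ca 8d 99.
m1: inner = H(c7 64 a0 e7 f3 c5 9c) = 05 06; tag = H(ad 0e ca 8d 99 05 06) = 02b6
m2: inner = H(c7 64 a0 e7 f3 54 44) = 04 3d; tag = H(ad 0e ca 8d 99 04 3d) = 02ec ← matches
m3: inner = H(c7 64 a0 e7 f3 61 63) = 04 69; tag = H(ad 0e ca 8d 99 04 69) = 0318

2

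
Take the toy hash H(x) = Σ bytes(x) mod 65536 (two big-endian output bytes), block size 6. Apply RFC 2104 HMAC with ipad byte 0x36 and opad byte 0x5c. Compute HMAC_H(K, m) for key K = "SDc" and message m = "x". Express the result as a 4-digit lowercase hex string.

01c2

Key "SDc" = 53 44 63 is 3 bytes ≤ B = 6; zero-pad to 6 bytes: K' = 53 44 63 00 00 00.
K' ⊕ ipad = 65 72 55 36 36 36.  K' ⊕ opad = 0f 18 3f 5c 5c 5c.
Inner input = (K'⊕ipad) ∥ m = 65 72 55 36 36 36 ∥ 78.
Inner hash: sum = 101+114+85+54+54+54+120 = 582 → 02 46.
Outer input = (K'⊕opad) ∥ inner = 0f 18 3f 5c 5c 5c ∥ 02 46.
Outer hash (tag): sum = 15+24+63+92+92+92+2+70 = 450 → 01 c2.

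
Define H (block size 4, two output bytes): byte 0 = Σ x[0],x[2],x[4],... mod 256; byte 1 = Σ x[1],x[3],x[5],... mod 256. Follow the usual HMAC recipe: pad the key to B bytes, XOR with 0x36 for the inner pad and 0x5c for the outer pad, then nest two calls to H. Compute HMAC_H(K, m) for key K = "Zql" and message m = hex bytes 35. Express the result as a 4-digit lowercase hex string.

Key "Zql" = 5a 71 6c is 3 bytes ≤ B = 4; zero-pad to 4 bytes: K' = 5a 71 6c 00.
K' ⊕ ipad = 6c 47 5a 36.  K' ⊕ opad = 06 2d 30 5c.
Inner input = (K'⊕ipad) ∥ m = 6c 47 5a 36 ∥ 35.
Inner hash: even-index sum = 251 mod 256 = 251; odd-index sum = 125 mod 256 = 125 → fb 7d.
Outer input = (K'⊕opad) ∥ inner = 06 2d 30 5c ∥ fb 7d.
Outer hash (tag): even-index sum = 305 mod 256 = 49; odd-index sum = 262 mod 256 = 6 → 31 06.

3106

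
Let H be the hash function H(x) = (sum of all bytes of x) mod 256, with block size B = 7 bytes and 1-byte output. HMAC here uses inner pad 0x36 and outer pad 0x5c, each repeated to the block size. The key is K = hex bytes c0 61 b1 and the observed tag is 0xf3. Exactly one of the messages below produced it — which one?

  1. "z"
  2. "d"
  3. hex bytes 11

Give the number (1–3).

Key hex bytes c0 61 b1 is 3 bytes ≤ B = 7; zero-pad to 7 bytes: K' = c0 61 b1 00 00 00 00.
K' ⊕ ipad = f6 57 87 36 36 36 36; K' ⊕ opad = 9c 3d ed 5c 5c 5c 5c.
m1: inner = H(f6 57 87 36 36 36 36 7a) = 26; tag = H(9c 3d ed 5c 5c 5c 5c 26) = 5c
m2: inner = H(f6 57 87 36 36 36 36 64) = 10; tag = H(9c 3d ed 5c 5c 5c 5c 10) = 46
m3: inner = H(f6 57 87 36 36 36 36 11) = bd; tag = H(9c 3d ed 5c 5c 5c 5c bd) = f3 ← matches

3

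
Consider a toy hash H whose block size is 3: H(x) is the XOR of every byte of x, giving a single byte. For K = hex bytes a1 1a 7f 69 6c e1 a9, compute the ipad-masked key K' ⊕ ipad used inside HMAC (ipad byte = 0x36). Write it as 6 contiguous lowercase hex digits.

Key hex bytes a1 1a 7f 69 6c e1 a9 is 7 bytes > B = 3, so hash it first: H(key) = 89, then zero-pad to 3 bytes: K' = 89 00 00.
XOR each byte with 0x36: 89⊕36=bf, 00⊕36=36, 00⊕36=36.

bf3636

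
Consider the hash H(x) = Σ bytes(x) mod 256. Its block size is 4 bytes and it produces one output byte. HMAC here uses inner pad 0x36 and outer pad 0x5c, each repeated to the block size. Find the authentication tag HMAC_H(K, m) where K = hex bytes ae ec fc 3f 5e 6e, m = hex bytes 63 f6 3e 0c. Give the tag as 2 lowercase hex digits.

ed

Key hex bytes ae ec fc 3f 5e 6e is 6 bytes > B = 4, so hash it first: H(key) = a1, then zero-pad to 4 bytes: K' = a1 00 00 00.
K' ⊕ ipad = 97 36 36 36.  K' ⊕ opad = fd 5c 5c 5c.
Inner input = (K'⊕ipad) ∥ m = 97 36 36 36 ∥ 63 f6 3e 0c.
Inner hash: sum = 151+54+54+54+99+246+62+12 = 732; mod 256 = 220 → dc.
Outer input = (K'⊕opad) ∥ inner = fd 5c 5c 5c ∥ dc.
Outer hash (tag): sum = 253+92+92+92+220 = 749; mod 256 = 237 → ed.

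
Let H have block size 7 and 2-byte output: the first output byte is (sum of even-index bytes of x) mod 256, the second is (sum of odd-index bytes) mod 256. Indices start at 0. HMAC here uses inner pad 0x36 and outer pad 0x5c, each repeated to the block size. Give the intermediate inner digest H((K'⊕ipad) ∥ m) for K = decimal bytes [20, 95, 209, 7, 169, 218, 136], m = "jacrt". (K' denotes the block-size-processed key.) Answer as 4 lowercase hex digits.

Key decimal bytes [20, 95, 209, 7, 169, 218, 136] = 14 5f d1 07 a9 da 88 is exactly B = 7 bytes: K' = 14 5f d1 07 a9 da 88.
K' ⊕ ipad = 22 69 e7 31 9f ec be.
Inner input = 22 69 e7 31 9f ec be ∥ 6a 61 63 72 74.
Inner hash: even-index sum = 825 mod 256 = 57; odd-index sum = 711 mod 256 = 199 → 39 c7.

39c7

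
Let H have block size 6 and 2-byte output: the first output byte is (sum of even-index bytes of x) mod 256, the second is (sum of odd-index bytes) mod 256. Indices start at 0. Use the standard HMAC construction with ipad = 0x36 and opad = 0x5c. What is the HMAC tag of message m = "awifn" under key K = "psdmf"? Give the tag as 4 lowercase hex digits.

Key "psdmf" = 70 73 64 6d 66 is 5 bytes ≤ B = 6; zero-pad to 6 bytes: K' = 70 73 64 6d 66 00.
K' ⊕ ipad = 46 45 52 5b 50 36.  K' ⊕ opad = 2c 2f 38 31 3a 5c.
Inner input = (K'⊕ipad) ∥ m = 46 45 52 5b 50 36 ∥ 61 77 69 66 6e.
Inner hash: even-index sum = 544 mod 256 = 32; odd-index sum = 435 mod 256 = 179 → 20 b3.
Outer input = (K'⊕opad) ∥ inner = 2c 2f 38 31 3a 5c ∥ 20 b3.
Outer hash (tag): even-index sum = 190 mod 256 = 190; odd-index sum = 367 mod 256 = 111 → be 6f.

be6f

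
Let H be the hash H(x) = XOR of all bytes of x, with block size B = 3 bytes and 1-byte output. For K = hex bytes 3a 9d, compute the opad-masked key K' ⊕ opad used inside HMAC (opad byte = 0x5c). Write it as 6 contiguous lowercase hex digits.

Key hex bytes 3a 9d is 2 bytes ≤ B = 3; zero-pad to 3 bytes: K' = 3a 9d 00.
XOR each byte with 0x5c: 3a⊕5c=66, 9d⊕5c=c1, 00⊕5c=5c.

66c15c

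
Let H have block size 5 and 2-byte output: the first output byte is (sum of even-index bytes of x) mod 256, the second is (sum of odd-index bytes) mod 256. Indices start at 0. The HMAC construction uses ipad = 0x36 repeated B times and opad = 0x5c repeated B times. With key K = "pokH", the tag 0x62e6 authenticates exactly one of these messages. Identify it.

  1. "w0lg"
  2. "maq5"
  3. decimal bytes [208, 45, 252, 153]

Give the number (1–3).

Key "pokH" = 70 6f 6b 48 is 4 bytes ≤ B = 5; zero-pad to 5 bytes: K' = 70 6f 6b 48 00.
K' ⊕ ipad = 46 59 5d 7e 36; K' ⊕ opad = 2c 33 37 14 5c.
m1: inner = H(46 59 5d 7e 36 77 30 6c 67) = 70 ba; tag = H(2c 33 37 14 5c 70 ba) = 79b7
m2: inner = H(46 59 5d 7e 36 6d 61 71 35) = 6f b5; tag = H(2c 33 37 14 5c 6f b5) = 74b6
m3: inner = H(46 59 5d 7e 36 d0 2d fc 99) = 9f a3; tag = H(2c 33 37 14 5c 9f a3) = 62e6 ← matches

3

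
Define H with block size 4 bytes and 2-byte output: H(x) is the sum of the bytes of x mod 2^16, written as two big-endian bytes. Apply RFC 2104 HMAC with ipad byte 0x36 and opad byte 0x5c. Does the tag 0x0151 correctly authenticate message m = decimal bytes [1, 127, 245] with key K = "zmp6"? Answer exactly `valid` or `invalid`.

valid

Key "zmp6" = 7a 6d 70 36 is exactly B = 4 bytes: K' = 7a 6d 70 36.
K' ⊕ ipad = 4c 5b 46 00; K' ⊕ opad = 26 31 2c 6a.
Inner hash: sum = 76+91+70+0+1+127+245 = 610 → 02 62.
Outer hash (recomputed tag): sum = 38+49+44+106+2+98 = 337 → 01 51.
Recomputed tag = 0151; claimed = 0151 → match.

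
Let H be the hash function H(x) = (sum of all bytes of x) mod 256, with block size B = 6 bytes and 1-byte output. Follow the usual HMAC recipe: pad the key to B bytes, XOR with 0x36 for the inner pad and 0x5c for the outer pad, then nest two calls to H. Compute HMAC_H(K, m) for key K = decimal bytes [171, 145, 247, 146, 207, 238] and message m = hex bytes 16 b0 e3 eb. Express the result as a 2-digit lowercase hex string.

Key decimal bytes [171, 145, 247, 146, 207, 238] = ab 91 f7 92 cf ee is exactly B = 6 bytes: K' = ab 91 f7 92 cf ee.
K' ⊕ ipad = 9d a7 c1 a4 f9 d8.  K' ⊕ opad = f7 cd ab ce 93 b2.
Inner input = (K'⊕ipad) ∥ m = 9d a7 c1 a4 f9 d8 ∥ 16 b0 e3 eb.
Inner hash: sum = 157+167+193+164+249+216+22+176+227+235 = 1806; mod 256 = 14 → 0e.
Outer input = (K'⊕opad) ∥ inner = f7 cd ab ce 93 b2 ∥ 0e.
Outer hash (tag): sum = 247+205+171+206+147+178+14 = 1168; mod 256 = 144 → 90.

90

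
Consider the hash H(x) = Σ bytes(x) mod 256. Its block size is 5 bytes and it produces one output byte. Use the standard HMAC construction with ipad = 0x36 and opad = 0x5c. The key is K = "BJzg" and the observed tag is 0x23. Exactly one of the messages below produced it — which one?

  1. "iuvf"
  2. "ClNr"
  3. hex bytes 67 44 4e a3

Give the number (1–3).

Key "BJzg" = 42 4a 7a 67 is 4 bytes ≤ B = 5; zero-pad to 5 bytes: K' = 42 4a 7a 67 00.
K' ⊕ ipad = 74 7c 4c 51 36; K' ⊕ opad = 1e 16 26 3b 5c.
m1: inner = H(74 7c 4c 51 36 69 75 76 66) = 7d; tag = H(1e 16 26 3b 5c 7d) = 6e
m2: inner = H(74 7c 4c 51 36 43 6c 4e 72) = 32; tag = H(1e 16 26 3b 5c 32) = 23 ← matches
m3: inner = H(74 7c 4c 51 36 67 44 4e a3) = 5f; tag = H(1e 16 26 3b 5c 5f) = 50

2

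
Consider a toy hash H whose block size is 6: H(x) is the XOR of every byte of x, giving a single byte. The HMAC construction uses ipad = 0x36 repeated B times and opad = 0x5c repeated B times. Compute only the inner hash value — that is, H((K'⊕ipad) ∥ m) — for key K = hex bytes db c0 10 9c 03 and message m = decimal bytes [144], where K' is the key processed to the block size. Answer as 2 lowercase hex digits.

04

Key hex bytes db c0 10 9c 03 is 5 bytes ≤ B = 6; zero-pad to 6 bytes: K' = db c0 10 9c 03 00.
K' ⊕ ipad = ed f6 26 aa 35 36.
Inner input = ed f6 26 aa 35 36 ∥ 90.
Inner hash: XOR ed⊕f6⊕26⊕aa⊕35⊕36⊕90 = 04.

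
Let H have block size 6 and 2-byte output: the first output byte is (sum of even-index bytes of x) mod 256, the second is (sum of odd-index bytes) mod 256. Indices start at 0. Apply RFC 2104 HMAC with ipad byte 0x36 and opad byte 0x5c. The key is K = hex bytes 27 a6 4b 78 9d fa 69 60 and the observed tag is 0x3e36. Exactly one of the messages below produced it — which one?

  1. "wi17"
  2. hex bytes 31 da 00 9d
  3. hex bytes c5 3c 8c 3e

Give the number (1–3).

Key hex bytes 27 a6 4b 78 9d fa 69 60 is 8 bytes > B = 6, so hash it first: H(key) = 78 78, then zero-pad to 6 bytes: K' = 78 78 00 00 00 00.
K' ⊕ ipad = 4e 4e 36 36 36 36; K' ⊕ opad = 24 24 5c 5c 5c 5c.
m1: inner = H(4e 4e 36 36 36 36 77 69 31 37) = 62 5a; tag = H(24 24 5c 5c 5c 5c 62 5a) = 3e36 ← matches
m2: inner = H(4e 4e 36 36 36 36 31 da 00 9d) = eb 31; tag = H(24 24 5c 5c 5c 5c eb 31) = c70d
m3: inner = H(4e 4e 36 36 36 36 c5 3c 8c 3e) = 0b 34; tag = H(24 24 5c 5c 5c 5c 0b 34) = e710

1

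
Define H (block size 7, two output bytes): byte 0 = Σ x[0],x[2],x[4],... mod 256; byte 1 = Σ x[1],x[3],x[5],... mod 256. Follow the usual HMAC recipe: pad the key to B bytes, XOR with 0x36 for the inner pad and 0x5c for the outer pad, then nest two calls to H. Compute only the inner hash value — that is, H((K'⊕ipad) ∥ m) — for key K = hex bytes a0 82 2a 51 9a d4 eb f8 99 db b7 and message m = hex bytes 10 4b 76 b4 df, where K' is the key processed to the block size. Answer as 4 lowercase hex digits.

4a1d

Key hex bytes a0 82 2a 51 9a d4 eb f8 99 db b7 is 11 bytes > B = 7, so hash it first: H(key) = 9f 7a, then zero-pad to 7 bytes: K' = 9f 7a 00 00 00 00 00.
K' ⊕ ipad = a9 4c 36 36 36 36 36.
Inner input = a9 4c 36 36 36 36 36 ∥ 10 4b 76 b4 df.
Inner hash: even-index sum = 586 mod 256 = 74; odd-index sum = 541 mod 256 = 29 → 4a 1d.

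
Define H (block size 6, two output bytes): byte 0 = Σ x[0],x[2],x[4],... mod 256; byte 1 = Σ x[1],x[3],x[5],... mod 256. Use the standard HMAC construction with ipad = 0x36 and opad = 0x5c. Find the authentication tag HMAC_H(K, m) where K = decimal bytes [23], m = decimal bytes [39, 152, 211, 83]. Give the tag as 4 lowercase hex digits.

Key decimal bytes [23] = 17 is 1 byte ≤ B = 6; zero-pad to 6 bytes: K' = 17 00 00 00 00 00.
K' ⊕ ipad = 21 36 36 36 36 36.  K' ⊕ opad = 4b 5c 5c 5c 5c 5c.
Inner input = (K'⊕ipad) ∥ m = 21 36 36 36 36 36 ∥ 27 98 d3 53.
Inner hash: even-index sum = 391 mod 256 = 135; odd-index sum = 397 mod 256 = 141 → 87 8d.
Outer input = (K'⊕opad) ∥ inner = 4b 5c 5c 5c 5c 5c ∥ 87 8d.
Outer hash (tag): even-index sum = 394 mod 256 = 138; odd-index sum = 417 mod 256 = 161 → 8a a1.

8aa1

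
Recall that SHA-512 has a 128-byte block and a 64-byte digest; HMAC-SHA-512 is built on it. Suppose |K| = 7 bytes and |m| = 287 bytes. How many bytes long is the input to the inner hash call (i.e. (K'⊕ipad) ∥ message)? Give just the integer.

415

Key is 7 ≤ 128 bytes, zero-padded: |K'| = 128.
Inner input = (K'⊕ipad) ∥ m → 128 + 287 = 415 bytes.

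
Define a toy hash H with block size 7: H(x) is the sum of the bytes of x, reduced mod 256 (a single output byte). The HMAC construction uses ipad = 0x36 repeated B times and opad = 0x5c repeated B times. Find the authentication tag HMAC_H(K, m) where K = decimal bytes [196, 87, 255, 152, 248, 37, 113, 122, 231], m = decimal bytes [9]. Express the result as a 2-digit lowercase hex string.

Key decimal bytes [196, 87, 255, 152, 248, 37, 113, 122, 231] = c4 57 ff 98 f8 25 71 7a e7 is 9 bytes > B = 7, so hash it first: H(key) = a1, then zero-pad to 7 bytes: K' = a1 00 00 00 00 00 00.
K' ⊕ ipad = 97 36 36 36 36 36 36.  K' ⊕ opad = fd 5c 5c 5c 5c 5c 5c.
Inner input = (K'⊕ipad) ∥ m = 97 36 36 36 36 36 36 ∥ 09.
Inner hash: sum = 151+54+54+54+54+54+54+9 = 484; mod 256 = 228 → e4.
Outer input = (K'⊕opad) ∥ inner = fd 5c 5c 5c 5c 5c 5c ∥ e4.
Outer hash (tag): sum = 253+92+92+92+92+92+92+228 = 1033; mod 256 = 9 → 09.

09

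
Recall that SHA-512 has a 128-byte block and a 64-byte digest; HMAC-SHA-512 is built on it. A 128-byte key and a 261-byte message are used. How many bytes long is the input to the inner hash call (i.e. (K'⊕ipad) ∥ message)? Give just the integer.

389

Key is 128 ≤ 128 bytes, zero-padded: |K'| = 128.
Inner input = (K'⊕ipad) ∥ m → 128 + 261 = 389 bytes.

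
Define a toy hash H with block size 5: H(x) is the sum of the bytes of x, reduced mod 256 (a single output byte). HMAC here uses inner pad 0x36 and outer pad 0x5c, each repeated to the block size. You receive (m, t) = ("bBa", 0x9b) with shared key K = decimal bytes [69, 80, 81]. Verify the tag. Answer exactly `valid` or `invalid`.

Key decimal bytes [69, 80, 81] = 45 50 51 is 3 bytes ≤ B = 5; zero-pad to 5 bytes: K' = 45 50 51 00 00.
K' ⊕ ipad = 73 66 67 36 36; K' ⊕ opad = 19 0c 0d 5c 5c.
Inner hash: sum = 115+102+103+54+54+98+66+97 = 689; mod 256 = 177 → b1.
Outer hash (recomputed tag): sum = 25+12+13+92+92+177 = 411; mod 256 = 155 → 9b.
Recomputed tag = 9b; claimed = 9b → match.

valid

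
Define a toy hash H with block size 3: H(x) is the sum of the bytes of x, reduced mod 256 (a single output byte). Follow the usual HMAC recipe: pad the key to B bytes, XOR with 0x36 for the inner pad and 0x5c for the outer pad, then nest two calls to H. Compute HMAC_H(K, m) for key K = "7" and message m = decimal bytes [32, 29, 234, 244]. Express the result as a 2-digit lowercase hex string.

Key "7" = 37 is 1 byte ≤ B = 3; zero-pad to 3 bytes: K' = 37 00 00.
K' ⊕ ipad = 01 36 36.  K' ⊕ opad = 6b 5c 5c.
Inner input = (K'⊕ipad) ∥ m = 01 36 36 ∥ 20 1d ea f4.
Inner hash: sum = 1+54+54+32+29+234+244 = 648; mod 256 = 136 → 88.
Outer input = (K'⊕opad) ∥ inner = 6b 5c 5c ∥ 88.
Outer hash (tag): sum = 107+92+92+136 = 427; mod 256 = 171 → ab.

ab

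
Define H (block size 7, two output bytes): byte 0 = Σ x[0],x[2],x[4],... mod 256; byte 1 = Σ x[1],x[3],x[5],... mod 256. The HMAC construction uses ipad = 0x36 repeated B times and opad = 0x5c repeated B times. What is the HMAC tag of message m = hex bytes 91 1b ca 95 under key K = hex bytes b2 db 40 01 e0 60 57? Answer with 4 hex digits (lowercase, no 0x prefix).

Key hex bytes b2 db 40 01 e0 60 57 is exactly B = 7 bytes: K' = b2 db 40 01 e0 60 57.
K' ⊕ ipad = 84 ed 76 37 d6 56 61.  K' ⊕ opad = ee 87 1c 5d bc 3c 0b.
Inner input = (K'⊕ipad) ∥ m = 84 ed 76 37 d6 56 61 ∥ 91 1b ca 95.
Inner hash: even-index sum = 737 mod 256 = 225; odd-index sum = 725 mod 256 = 213 → e1 d5.
Outer input = (K'⊕opad) ∥ inner = ee 87 1c 5d bc 3c 0b ∥ e1 d5.
Outer hash (tag): even-index sum = 678 mod 256 = 166; odd-index sum = 513 mod 256 = 1 → a6 01.

a601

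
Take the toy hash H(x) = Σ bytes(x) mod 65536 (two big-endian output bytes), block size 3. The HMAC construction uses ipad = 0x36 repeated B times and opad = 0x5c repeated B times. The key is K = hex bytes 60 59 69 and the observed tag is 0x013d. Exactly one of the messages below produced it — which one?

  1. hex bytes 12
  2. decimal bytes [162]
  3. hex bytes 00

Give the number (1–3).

2

Key hex bytes 60 59 69 is exactly B = 3 bytes: K' = 60 59 69.
K' ⊕ ipad = 56 6f 5f; K' ⊕ opad = 3c 05 35.
m1: inner = H(56 6f 5f 12) = 01 36; tag = H(3c 05 35 01 36) = 00ad
m2: inner = H(56 6f 5f a2) = 01 c6; tag = H(3c 05 35 01 c6) = 013d ← matches
m3: inner = H(56 6f 5f 00) = 01 24; tag = H(3c 05 35 01 24) = 009b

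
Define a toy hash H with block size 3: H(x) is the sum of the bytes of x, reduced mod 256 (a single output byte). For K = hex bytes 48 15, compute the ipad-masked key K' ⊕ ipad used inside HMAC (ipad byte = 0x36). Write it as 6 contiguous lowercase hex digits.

Key hex bytes 48 15 is 2 bytes ≤ B = 3; zero-pad to 3 bytes: K' = 48 15 00.
XOR each byte with 0x36: 48⊕36=7e, 15⊕36=23, 00⊕36=36.

7e2336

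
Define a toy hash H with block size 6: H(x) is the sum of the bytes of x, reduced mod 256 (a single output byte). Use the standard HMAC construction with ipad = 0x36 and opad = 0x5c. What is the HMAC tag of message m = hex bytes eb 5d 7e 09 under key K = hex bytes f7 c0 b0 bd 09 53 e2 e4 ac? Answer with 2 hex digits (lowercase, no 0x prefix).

1b

Key hex bytes f7 c0 b0 bd 09 53 e2 e4 ac is 9 bytes > B = 6, so hash it first: H(key) = f2, then zero-pad to 6 bytes: K' = f2 00 00 00 00 00.
K' ⊕ ipad = c4 36 36 36 36 36.  K' ⊕ opad = ae 5c 5c 5c 5c 5c.
Inner input = (K'⊕ipad) ∥ m = c4 36 36 36 36 36 ∥ eb 5d 7e 09.
Inner hash: sum = 196+54+54+54+54+54+235+93+126+9 = 929; mod 256 = 161 → a1.
Outer input = (K'⊕opad) ∥ inner = ae 5c 5c 5c 5c 5c ∥ a1.
Outer hash (tag): sum = 174+92+92+92+92+92+161 = 795; mod 256 = 27 → 1b.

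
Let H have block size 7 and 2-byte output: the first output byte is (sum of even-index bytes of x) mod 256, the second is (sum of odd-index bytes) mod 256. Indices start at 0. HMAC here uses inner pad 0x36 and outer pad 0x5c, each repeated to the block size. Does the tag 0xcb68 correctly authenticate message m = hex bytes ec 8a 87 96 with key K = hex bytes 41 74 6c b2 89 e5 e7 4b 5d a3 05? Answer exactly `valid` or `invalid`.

Key hex bytes 41 74 6c b2 89 e5 e7 4b 5d a3 05 is 11 bytes > B = 7, so hash it first: H(key) = 7f f9, then zero-pad to 7 bytes: K' = 7f f9 00 00 00 00 00.
K' ⊕ ipad = 49 cf 36 36 36 36 36; K' ⊕ opad = 23 a5 5c 5c 5c 5c 5c.
Inner hash: even-index sum = 523 mod 256 = 11; odd-index sum = 686 mod 256 = 174 → 0b ae.
Outer hash (recomputed tag): even-index sum = 485 mod 256 = 229; odd-index sum = 360 mod 256 = 104 → e5 68.
Recomputed tag = e568; claimed = cb68 → mismatch.

invalid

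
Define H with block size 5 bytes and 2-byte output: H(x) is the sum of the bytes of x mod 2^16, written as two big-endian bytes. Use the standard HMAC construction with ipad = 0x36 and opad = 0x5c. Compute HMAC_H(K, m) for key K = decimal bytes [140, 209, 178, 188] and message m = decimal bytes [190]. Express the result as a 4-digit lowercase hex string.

Key decimal bytes [140, 209, 178, 188] = 8c d1 b2 bc is 4 bytes ≤ B = 5; zero-pad to 5 bytes: K' = 8c d1 b2 bc 00.
K' ⊕ ipad = ba e7 84 8a 36.  K' ⊕ opad = d0 8d ee e0 5c.
Inner input = (K'⊕ipad) ∥ m = ba e7 84 8a 36 ∥ be.
Inner hash: sum = 186+231+132+138+54+190 = 931 → 03 a3.
Outer input = (K'⊕opad) ∥ inner = d0 8d ee e0 5c ∥ 03 a3.
Outer hash (tag): sum = 208+141+238+224+92+3+163 = 1069 → 04 2d.

042d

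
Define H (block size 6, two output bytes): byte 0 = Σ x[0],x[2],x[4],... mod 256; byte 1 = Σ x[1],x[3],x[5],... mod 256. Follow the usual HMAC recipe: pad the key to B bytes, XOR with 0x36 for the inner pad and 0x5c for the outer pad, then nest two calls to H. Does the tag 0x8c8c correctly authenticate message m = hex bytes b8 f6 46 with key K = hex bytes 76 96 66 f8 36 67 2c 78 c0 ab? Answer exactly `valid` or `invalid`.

Key hex bytes 76 96 66 f8 36 67 2c 78 c0 ab is 10 bytes > B = 6, so hash it first: H(key) = fe 18, then zero-pad to 6 bytes: K' = fe 18 00 00 00 00.
K' ⊕ ipad = c8 2e 36 36 36 36; K' ⊕ opad = a2 44 5c 5c 5c 5c.
Inner hash: even-index sum = 562 mod 256 = 50; odd-index sum = 400 mod 256 = 144 → 32 90.
Outer hash (recomputed tag): even-index sum = 396 mod 256 = 140; odd-index sum = 396 mod 256 = 140 → 8c 8c.
Recomputed tag = 8c8c; claimed = 8c8c → match.

valid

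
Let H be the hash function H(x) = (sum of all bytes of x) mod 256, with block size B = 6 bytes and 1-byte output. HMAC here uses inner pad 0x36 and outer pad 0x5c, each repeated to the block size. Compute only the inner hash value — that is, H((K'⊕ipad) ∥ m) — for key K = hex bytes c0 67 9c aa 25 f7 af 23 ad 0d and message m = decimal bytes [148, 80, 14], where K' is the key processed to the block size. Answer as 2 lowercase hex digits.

23

Key hex bytes c0 67 9c aa 25 f7 af 23 ad 0d is 10 bytes > B = 6, so hash it first: H(key) = 15, then zero-pad to 6 bytes: K' = 15 00 00 00 00 00.
K' ⊕ ipad = 23 36 36 36 36 36.
Inner input = 23 36 36 36 36 36 ∥ 94 50 0e.
Inner hash: sum = 35+54+54+54+54+54+148+80+14 = 547; mod 256 = 35 → 23.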